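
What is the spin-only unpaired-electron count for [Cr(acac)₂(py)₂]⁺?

3 unpaired electrons

Ligand charges: each acetylacetonate is −1; pyridine is neutral. With an overall charge of +1 the chromium centre must be in the +3 oxidation state.
Cr sits in group 6, so the d-electron count is 6 − 3 = 3.
Counting donor atoms: 2×acetylacetonate (bidentate) → 4 donors; 2×pyridine (monodentate) → 2 donors. Coordination number = 6.
In an octahedral field the d³ configuration is t₂g³e_g⁰ (only one arrangement possible), giving 3 unpaired electrons.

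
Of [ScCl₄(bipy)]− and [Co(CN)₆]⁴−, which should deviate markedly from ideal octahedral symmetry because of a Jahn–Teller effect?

[Co(CN)₆]⁴−

[ScCl₄(bipy)]−: Ligand charges: each chloride is −1; 2,2′-bipyridine is neutral. With an overall charge of −1 the scandium centre must be in the +3 oxidation state. Sc sits in group 3, so the d-electron count is 3 − 3 = 0. The d⁰ configuration leaves the e_g set evenly filled (or empty) — no strong Jahn–Teller driving force.
[Co(CN)₆]⁴−: Summing ligand charges against the −4 overall charge gives an oxidation state of +2 for cobalt. Co sits in group 9, so the d-electron count is 9 − 2 = 7. Cyanide is a strong-field ligand (high in the spectrochemical series) for a first-row metal, so the complex is low-spin. The t₂g⁶e_g¹ (low-spin) configuration has an unevenly filled e_g set; the Jahn–Teller theorem predicts a tetragonal distortion (typically axial elongation) to lift the degeneracy.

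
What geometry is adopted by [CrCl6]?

Ligand charges: each chloride is −1. With an overall charge of 0 the chromium centre must be in the +6 oxidation state.
Chromium is a group-6 element; Cr(VI) is therefore d⁰.
With 6 monodentate ligands the coordination number is 6.
Six donors around a single metal centre give an octahedral coordination sphere.

octahedral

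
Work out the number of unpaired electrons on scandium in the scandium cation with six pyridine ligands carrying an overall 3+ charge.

0

Ligand charges: pyridine is neutral. With an overall charge of +3 the scandium centre must be in the +3 oxidation state.
Scandium is a group-3 element; Sc(III) is therefore d⁰.
In an octahedral field the d⁰ configuration is t₂g⁰e_g⁰, giving 0 unpaired electrons.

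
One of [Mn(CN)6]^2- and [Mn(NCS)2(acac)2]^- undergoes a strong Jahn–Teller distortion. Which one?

[Mn(NCS)2(acac)2]^-

[Mn(CN)6]^2-: Each cyanide is −1; balancing the −2 overall charge requires Mn(IV). Mn sits in group 7, so the d-electron count is 7 − 4 = 3. The d³ configuration leaves the e_g set evenly filled (or empty) — no strong Jahn–Teller driving force.
[Mn(NCS)2(acac)2]^-: Ligand charges: each isothiocyanate is −1; each acetylacetonate is −1. With an overall charge of −1 the manganese centre must be in the +3 oxidation state. Mn sits in group 7, so the d-electron count is 7 − 3 = 4. Acetylacetonate and isothiocyanate are weak-field ligands for a first-row metal, so the complex is high-spin. The t₂g³e_g¹ (high-spin) configuration has an unevenly filled e_g set; the Jahn–Teller theorem predicts a tetragonal distortion (typically axial elongation) to lift the degeneracy.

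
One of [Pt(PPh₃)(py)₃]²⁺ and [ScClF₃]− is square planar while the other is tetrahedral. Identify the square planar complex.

[Pt(PPh₃)(py)₃]²⁺

For [Pt(PPh₃)(py)₃]²⁺: Summing ligand charges against the +2 overall charge gives an oxidation state of +2 for platinum. Pt sits in group 10, so the d-electron count is 10 − 2 = 8. A 5d d⁸ ion has a large crystal-field splitting; square planar leaves the high-energy d_{x²−y²} orbital empty and maximises CFSE. → square planar.
For [ScClF₃]−: Summing ligand charges against the −1 overall charge gives an oxidation state of +3 for scandium. Group 3 minus oxidation state 3 gives a d⁰ configuration. A d⁰ ion has no crystal-field stabilisation preference between square planar and tetrahedral, so four ligands adopt the sterically favoured tetrahedral geometry. → tetrahedral.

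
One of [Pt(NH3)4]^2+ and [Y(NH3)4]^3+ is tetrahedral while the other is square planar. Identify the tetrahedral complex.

For [Pt(NH3)4]^2+: Ligand charges: ammonia is neutral. With an overall charge of +2 the platinum centre must be in the +2 oxidation state. Platinum is a group-10 element; Pt(II) is therefore d⁸. A 5d d⁸ ion has a large crystal-field splitting; square planar leaves the high-energy d_{x²−y²} orbital empty and maximises CFSE. → square planar.
For [Y(NH3)4]^3+: Summing ligand charges against the +3 overall charge gives an oxidation state of +3 for yttrium. Yttrium is a group-3 element; Y(III) is therefore d⁰. A d⁰ ion has no crystal-field stabilisation preference between square planar and tetrahedral, so four ligands adopt the sterically favoured tetrahedral geometry. → tetrahedral.

[Y(NH3)4]^3+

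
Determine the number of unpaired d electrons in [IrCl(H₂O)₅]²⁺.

0 unpaired electrons

Summing ligand charges against the +2 overall charge gives an oxidation state of +3 for iridium.
Ir sits in group 9, so the d-electron count is 9 − 3 = 6.
The spin state decides the count: a 5d ion has a large Δₒ and is invariably low-spin.
An octahedral low-spin d⁶ ion is t₂g⁶e_g⁰, giving 0 unpaired electrons.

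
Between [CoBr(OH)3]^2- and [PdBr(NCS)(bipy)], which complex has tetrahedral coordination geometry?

For [CoBr(OH)3]^2-: Ligand charges: each bromide is −1; each hydroxide is −1. With an overall charge of −2 the cobalt centre must be in the +2 oxidation state. Cobalt is a group-9 element; Co(II) is therefore d⁷. For a high-spin 3d d⁷ ion with weak-field ligands the small Δₜ gives little square-planar CFSE advantage, so four ligands adopt the sterically favoured tetrahedral geometry. → tetrahedral.
For [PdBr(NCS)(bipy)]: Each bromide is −1; each isothiocyanate is −1; 2,2′-bipyridine is neutral; balancing the 0 overall charge requires Pd(II). Palladium is a group-10 element; Pd(II) is therefore d⁸. A 4d d⁸ ion has a large crystal-field splitting; square planar leaves the high-energy d_{x²−y²} orbital empty and maximises CFSE. → square planar.

[CoBr(OH)3]^2-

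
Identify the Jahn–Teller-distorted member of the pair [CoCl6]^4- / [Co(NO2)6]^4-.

[CoCl6]^4-: Each chloride is −1; balancing the −4 overall charge requires Co(II). Co sits in group 9, so the d-electron count is 9 − 2 = 7. Chloride is a weak-field ligand for a first-row metal, so the complex is high-spin. The d⁷ configuration leaves the e_g set evenly filled (or empty) — no strong Jahn–Teller driving force.
[Co(NO2)6]^4-: Summing ligand charges against the −4 overall charge gives an oxidation state of +2 for cobalt. Group 9 minus oxidation state 2 gives a d⁷ configuration. Nitro (N-bound nitrite) is a strong-field ligand (high in the spectrochemical series) for a first-row metal, so the complex is low-spin. The t₂g⁶e_g¹ (low-spin) configuration has an unevenly filled e_g set; the Jahn–Teller theorem predicts a tetragonal distortion (typically axial elongation) to lift the degeneracy.

[Co(NO2)6]^4-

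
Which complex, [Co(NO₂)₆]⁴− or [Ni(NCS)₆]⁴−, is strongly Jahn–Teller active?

[Co(NO₂)₆]⁴−: Ligand charges: each nitro (N-bound nitrite) is −1. With an overall charge of −4 the cobalt centre must be in the +2 oxidation state. Group 9 minus oxidation state 2 gives a d⁷ configuration. Nitro (N-bound nitrite) is a strong-field ligand (high in the spectrochemical series) for a first-row metal, so the complex is low-spin. The t₂g⁶e_g¹ (low-spin) configuration has an unevenly filled e_g set; the Jahn–Teller theorem predicts a tetragonal distortion (typically axial elongation) to lift the degeneracy.
[Ni(NCS)₆]⁴−: Summing ligand charges against the −4 overall charge gives an oxidation state of +2 for nickel. Nickel is a group-10 element; Ni(II) is therefore d⁸. The d⁸ configuration leaves the e_g set evenly filled (or empty) — no strong Jahn–Teller driving force.

[Co(NO₂)₆]⁴−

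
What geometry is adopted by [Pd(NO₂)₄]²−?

Ligand charges: each nitro (N-bound nitrite) is −1. With an overall charge of −2 the palladium centre must be in the +2 oxidation state.
Pd sits in group 10, so the d-electron count is 10 − 2 = 8.
Coordination number: 4.
A 4d d⁸ ion has a large crystal-field splitting; square planar leaves the high-energy d_{x²−y²} orbital empty and maximises CFSE.

square planar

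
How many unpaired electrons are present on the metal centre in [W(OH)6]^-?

1 unpaired electron

Ligand charges: each hydroxide is −1. With an overall charge of −1 the tungsten centre must be in the +5 oxidation state.
Tungsten is a group-6 element; W(V) is therefore d¹.
In an octahedral field the d¹ configuration is t₂g¹e_g⁰ (only one arrangement possible), giving 1 unpaired electron.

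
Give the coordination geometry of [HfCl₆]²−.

octahedral

Summing ligand charges against the −2 overall charge gives an oxidation state of +4 for hafnium.
Hafnium is a group-4 element; Hf(IV) is therefore d⁰.
Coordination number: 6.
Six donors around a single metal centre give an octahedral coordination sphere.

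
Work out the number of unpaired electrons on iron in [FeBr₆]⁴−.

Ligand charges: each bromide is −1. With an overall charge of −4 the iron centre must be in the +2 oxidation state.
Group 8 minus oxidation state 2 gives a d⁶ configuration.
The spin state decides the count: Bromide is a weak-field ligand for a first-row metal, so the complex is high-spin.
An octahedral high-spin d⁶ ion is t₂g⁴e_g², giving 4 unpaired electrons.

4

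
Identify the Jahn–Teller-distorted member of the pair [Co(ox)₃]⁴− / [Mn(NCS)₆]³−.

[Co(ox)₃]⁴−: Ligand charges: each oxalate is −2. With an overall charge of −4 the cobalt centre must be in the +2 oxidation state. Group 9 minus oxidation state 2 gives a d⁷ configuration. Oxalate is a weak-field ligand for a first-row metal, so the complex is high-spin. The d⁷ configuration leaves the e_g set evenly filled (or empty) — no strong Jahn–Teller driving force.
[Mn(NCS)₆]³−: Each isothiocyanate is −1; balancing the −3 overall charge requires Mn(III). Group 7 minus oxidation state 3 gives a d⁴ configuration. Isothiocyanate is a weak-field ligand for a first-row metal, so the complex is high-spin. The t₂g³e_g¹ (high-spin) configuration has an unevenly filled e_g set; the Jahn–Teller theorem predicts a tetragonal distortion (typically axial elongation) to lift the degeneracy.

[Mn(NCS)₆]³−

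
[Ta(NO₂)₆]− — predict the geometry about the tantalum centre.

Summing ligand charges against the −1 overall charge gives an oxidation state of +5 for tantalum.
Ta sits in group 5, so the d-electron count is 5 − 5 = 0.
With 6 monodentate ligands the coordination number is 6.
Six donors around a single metal centre give an octahedral coordination sphere.

octahedral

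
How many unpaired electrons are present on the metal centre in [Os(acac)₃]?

1

Ligand charges: each acetylacetonate is −1. With an overall charge of 0 the osmium centre must be in the +3 oxidation state.
Os sits in group 8, so the d-electron count is 8 − 3 = 5.
Counting donor atoms: 3×acetylacetonate (bidentate) → 6 donors. Coordination number = 6.
The spin state decides the count: a 5d ion has a large Δₒ and is invariably low-spin.
An octahedral low-spin d⁵ ion is t₂g⁵e_g⁰, giving 1 unpaired electron.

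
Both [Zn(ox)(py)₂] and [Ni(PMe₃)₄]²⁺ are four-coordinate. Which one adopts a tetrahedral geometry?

[Zn(ox)(py)₂]

For [Zn(ox)(py)₂]: Ligand charges: each oxalate is −2; pyridine is neutral. With an overall charge of 0 the zinc centre must be in the +2 oxidation state. Zn sits in group 12, so the d-electron count is 12 − 2 = 10. A d¹⁰ ion has no crystal-field stabilisation preference between square planar and tetrahedral, so four ligands adopt the sterically favoured tetrahedral geometry. → tetrahedral.
For [Ni(PMe₃)₄]²⁺: Trimethylphosphine is neutral; balancing the +2 overall charge requires Ni(II). Nickel is a group-10 element; Ni(II) is therefore d⁸. Trimethylphosphine is a strong-field ligand (high in the spectrochemical series). A 3d d⁸ ion with strong-field ligands gains enough CFSE to favour square planar over tetrahedral. → square planar.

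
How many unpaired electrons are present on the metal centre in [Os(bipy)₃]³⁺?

Ligand charges: 2,2′-bipyridine is neutral. With an overall charge of +3 the osmium centre must be in the +3 oxidation state.
Os sits in group 8, so the d-electron count is 8 − 3 = 5.
Counting donor atoms: 3×2,2′-bipyridine (bidentate) → 6 donors. Coordination number = 6.
The spin state decides the count: a 5d ion has a large Δₒ and is invariably low-spin.
An octahedral low-spin d⁵ ion is t₂g⁵e_g⁰, giving 1 unpaired electron.

1 unpaired electron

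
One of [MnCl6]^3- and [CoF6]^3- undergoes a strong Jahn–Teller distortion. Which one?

[MnCl6]^3-

[MnCl6]^3-: Summing ligand charges against the −3 overall charge gives an oxidation state of +3 for manganese. Manganese is a group-7 element; Mn(III) is therefore d⁴. Chloride is a weak-field ligand for a first-row metal, so the complex is high-spin. The t₂g³e_g¹ (high-spin) configuration has an unevenly filled e_g set; the Jahn–Teller theorem predicts a tetragonal distortion (typically axial elongation) to lift the degeneracy.
[CoF6]^3-: Each fluoride is −1; balancing the −3 overall charge requires Co(III). Cobalt is a group-9 element; Co(III) is therefore d⁶. Fluoride is the one ligand weak enough to leave Co(III) high-spin — [CoF₆]³⁻ is the classic exception. The d⁶ configuration leaves the e_g set evenly filled (or empty) — no strong Jahn–Teller driving force.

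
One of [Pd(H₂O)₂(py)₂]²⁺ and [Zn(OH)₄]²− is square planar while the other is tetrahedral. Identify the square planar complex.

For [Pd(H₂O)₂(py)₂]²⁺: Ligand charges: water is neutral; pyridine is neutral. With an overall charge of +2 the palladium centre must be in the +2 oxidation state. Pd sits in group 10, so the d-electron count is 10 − 2 = 8. A 4d d⁸ ion has a large crystal-field splitting; square planar leaves the high-energy d_{x²−y²} orbital empty and maximises CFSE. → square planar.
For [Zn(OH)₄]²−: Summing ligand charges against the −2 overall charge gives an oxidation state of +2 for zinc. Zinc is a group-12 element; Zn(II) is therefore d¹⁰. A d¹⁰ ion has no crystal-field stabilisation preference between square planar and tetrahedral, so four ligands adopt the sterically favoured tetrahedral geometry. → tetrahedral.

[Pd(H₂O)₂(py)₂]²⁺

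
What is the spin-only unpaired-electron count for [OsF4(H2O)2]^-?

1

Summing ligand charges against the −1 overall charge gives an oxidation state of +3 for osmium.
Osmium is a group-8 element; Os(III) is therefore d⁵.
The spin state decides the count: a 5d ion has a large Δₒ and is invariably low-spin.
An octahedral low-spin d⁵ ion is t₂g⁵e_g⁰, giving 1 unpaired electron.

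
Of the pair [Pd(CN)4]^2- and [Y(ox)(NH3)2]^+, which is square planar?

[Pd(CN)4]^2-

For [Pd(CN)4]^2-: Summing ligand charges against the −2 overall charge gives an oxidation state of +2 for palladium. Palladium is a group-10 element; Pd(II) is therefore d⁸. A 4d d⁸ ion has a large crystal-field splitting; square planar leaves the high-energy d_{x²−y²} orbital empty and maximises CFSE. → square planar.
For [Y(ox)(NH3)2]^+: Ligand charges: each oxalate is −2; ammonia is neutral. With an overall charge of +1 the yttrium centre must be in the +3 oxidation state. Yttrium is a group-3 element; Y(III) is therefore d⁰. A d⁰ ion has no crystal-field stabilisation preference between square planar and tetrahedral, so four ligands adopt the sterically favoured tetrahedral geometry. → tetrahedral.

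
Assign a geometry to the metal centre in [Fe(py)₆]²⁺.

octahedral

Ligand charges: pyridine is neutral. With an overall charge of +2 the iron centre must be in the +2 oxidation state.
Group 8 minus oxidation state 2 gives a d⁶ configuration.
Coordination number: 6.
Six donors around a single metal centre give an octahedral coordination sphere.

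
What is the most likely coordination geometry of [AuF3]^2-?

Each fluoride is −1; balancing the −2 overall charge requires Au(I).
Au sits in group 11, so the d-electron count is 11 − 1 = 10.
With 3 monodentate ligands the coordination number is 3.
Three ligands around a d¹⁰ centre minimise repulsion in a trigonal-planar arrangement.

trigonal planar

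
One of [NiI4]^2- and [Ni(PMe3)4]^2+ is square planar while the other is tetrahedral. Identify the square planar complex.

[Ni(PMe3)4]^2+

For [NiI4]^2-: Each iodide is −1; balancing the −2 overall charge requires Ni(II). Group 10 minus oxidation state 2 gives a d⁸ configuration. Iodide is a weak-field ligand. With weak-field ligands the CFSE gain from square planar is small, so a 3d d⁸ ion takes the sterically preferred tetrahedral geometry. → tetrahedral.
For [Ni(PMe3)4]^2+: Summing ligand charges against the +2 overall charge gives an oxidation state of +2 for nickel. Nickel is a group-10 element; Ni(II) is therefore d⁸. Trimethylphosphine is a strong-field ligand (high in the spectrochemical series). A 3d d⁸ ion with strong-field ligands gains enough CFSE to favour square planar over tetrahedral. → square planar.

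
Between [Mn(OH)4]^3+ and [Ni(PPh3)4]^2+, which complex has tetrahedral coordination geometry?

[Mn(OH)4]^3+

For [Mn(OH)4]^3+: Summing ligand charges against the +3 overall charge gives an oxidation state of +7 for manganese. Mn sits in group 7, so the d-electron count is 7 − 7 = 0. A d⁰ ion has no crystal-field stabilisation preference between square planar and tetrahedral, so four ligands adopt the sterically favoured tetrahedral geometry. → tetrahedral.
For [Ni(PPh3)4]^2+: Ligand charges: triphenylphosphine is neutral. With an overall charge of +2 the nickel centre must be in the +2 oxidation state. Group 10 minus oxidation state 2 gives a d⁸ configuration. Triphenylphosphine is a strong-field ligand (high in the spectrochemical series). A 3d d⁸ ion with strong-field ligands gains enough CFSE to favour square planar over tetrahedral. → square planar.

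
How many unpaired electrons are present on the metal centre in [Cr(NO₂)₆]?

Each nitro (N-bound nitrite) is −1; balancing the 0 overall charge requires Cr(VI).
Group 6 minus oxidation state 6 gives a d⁰ configuration.
In an octahedral field the d⁰ configuration is t₂g⁰e_g⁰, giving 0 unpaired electrons.

0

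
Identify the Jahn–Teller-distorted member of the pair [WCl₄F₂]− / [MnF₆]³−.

[MnF₆]³−

[WCl₄F₂]−: Each chloride is −1; each fluoride is −1; balancing the −1 overall charge requires W(V). Tungsten is a group-6 element; W(V) is therefore d¹. The d¹ configuration leaves the e_g set evenly filled (or empty) — no strong Jahn–Teller driving force.
[MnF₆]³−: Ligand charges: each fluoride is −1. With an overall charge of −3 the manganese centre must be in the +3 oxidation state. Manganese is a group-7 element; Mn(III) is therefore d⁴. Fluoride is a weak-field ligand for a first-row metal, so the complex is high-spin. The t₂g³e_g¹ (high-spin) configuration has an unevenly filled e_g set; the Jahn–Teller theorem predicts a tetragonal distortion (typically axial elongation) to lift the degeneracy.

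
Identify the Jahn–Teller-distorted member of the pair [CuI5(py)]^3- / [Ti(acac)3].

[CuI5(py)]^3-

[CuI5(py)]^3-: Ligand charges: each iodide is −1; pyridine is neutral. With an overall charge of −3 the copper centre must be in the +2 oxidation state. Cu sits in group 11, so the d-electron count is 11 − 2 = 9. The t₂g⁶e_g³ configuration has an unevenly filled e_g set; the Jahn–Teller theorem predicts a tetragonal distortion (typically axial elongation) to lift the degeneracy.
[Ti(acac)3]: Each acetylacetonate is −1; balancing the 0 overall charge requires Ti(III). Group 4 minus oxidation state 3 gives a d¹ configuration. The d¹ configuration leaves the e_g set evenly filled (or empty) — no strong Jahn–Teller driving force.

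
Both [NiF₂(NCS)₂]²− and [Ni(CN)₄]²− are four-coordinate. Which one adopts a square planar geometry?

[Ni(CN)₄]²−

For [NiF₂(NCS)₂]²−: Each fluoride is −1; each isothiocyanate is −1; balancing the −2 overall charge requires Ni(II). Nickel is a group-10 element; Ni(II) is therefore d⁸. Fluoride and isothiocyanate are weak-field ligands. With weak-field ligands the CFSE gain from square planar is small, so a 3d d⁸ ion takes the sterically preferred tetrahedral geometry. → tetrahedral.
For [Ni(CN)₄]²−: Summing ligand charges against the −2 overall charge gives an oxidation state of +2 for nickel. Ni sits in group 10, so the d-electron count is 10 − 2 = 8. Cyanide is a strong-field ligand (high in the spectrochemical series). A 3d d⁸ ion with strong-field ligands gains enough CFSE to favour square planar over tetrahedral. → square planar.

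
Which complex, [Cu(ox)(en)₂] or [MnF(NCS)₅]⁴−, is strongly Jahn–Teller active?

[Cu(ox)(en)₂]

[Cu(ox)(en)₂]: Summing ligand charges against the 0 overall charge gives an oxidation state of +2 for copper. Copper is a group-11 element; Cu(II) is therefore d⁹. The t₂g⁶e_g³ configuration has an unevenly filled e_g set; the Jahn–Teller theorem predicts a tetragonal distortion (typically axial elongation) to lift the degeneracy.
[MnF(NCS)₅]⁴−: Each fluoride is −1; each isothiocyanate is −1; balancing the −4 overall charge requires Mn(II). Group 7 minus oxidation state 2 gives a d⁵ configuration. Fluoride and isothiocyanate are weak-field ligands for a first-row metal, so the complex is high-spin. The d⁵ configuration leaves the e_g set evenly filled (or empty) — no strong Jahn–Teller driving force.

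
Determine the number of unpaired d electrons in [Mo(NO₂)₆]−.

1

Ligand charges: each nitro (N-bound nitrite) is −1. With an overall charge of −1 the molybdenum centre must be in the +5 oxidation state.
Group 6 minus oxidation state 5 gives a d¹ configuration.
In an octahedral field the d¹ configuration is t₂g¹e_g⁰ (only one arrangement possible), giving 1 unpaired electron.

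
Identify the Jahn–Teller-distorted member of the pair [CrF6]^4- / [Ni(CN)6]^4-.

[CrF6]^4-: Ligand charges: each fluoride is −1. With an overall charge of −4 the chromium centre must be in the +2 oxidation state. Group 6 minus oxidation state 2 gives a d⁴ configuration. Fluoride is a weak-field ligand for a first-row metal, so the complex is high-spin. The t₂g³e_g¹ (high-spin) configuration has an unevenly filled e_g set; the Jahn–Teller theorem predicts a tetragonal distortion (typically axial elongation) to lift the degeneracy.
[Ni(CN)6]^4-: Summing ligand charges against the −4 overall charge gives an oxidation state of +2 for nickel. Group 10 minus oxidation state 2 gives a d⁸ configuration. The d⁸ configuration leaves the e_g set evenly filled (or empty) — no strong Jahn–Teller driving force.

[CrF6]^4-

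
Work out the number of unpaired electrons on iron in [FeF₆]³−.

Each fluoride is −1; balancing the −3 overall charge requires Fe(III).
Fe sits in group 8, so the d-electron count is 8 − 3 = 5.
The spin state decides the count: Fluoride is a weak-field ligand for a first-row metal, so the complex is high-spin.
An octahedral high-spin d⁵ ion is t₂g³e_g², giving 5 unpaired electrons.

5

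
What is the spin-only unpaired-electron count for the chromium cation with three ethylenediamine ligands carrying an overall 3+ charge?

Ligand charges: ethylenediamine is neutral. With an overall charge of +3 the chromium centre must be in the +3 oxidation state.
Cr sits in group 6, so the d-electron count is 6 − 3 = 3.
Counting donor atoms: 3×ethylenediamine (bidentate) → 6 donors. Coordination number = 6.
In an octahedral field the d³ configuration is t₂g³e_g⁰ (only one arrangement possible), giving 3 unpaired electrons.

3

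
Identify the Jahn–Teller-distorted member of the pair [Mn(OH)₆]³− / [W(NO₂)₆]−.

[Mn(OH)₆]³−: Each hydroxide is −1; balancing the −3 overall charge requires Mn(III). Group 7 minus oxidation state 3 gives a d⁴ configuration. Hydroxide is a weak-field ligand for a first-row metal, so the complex is high-spin. The t₂g³e_g¹ (high-spin) configuration has an unevenly filled e_g set; the Jahn–Teller theorem predicts a tetragonal distortion (typically axial elongation) to lift the degeneracy.
[W(NO₂)₆]−: Ligand charges: each nitro (N-bound nitrite) is −1. With an overall charge of −1 the tungsten centre must be in the +5 oxidation state. W sits in group 6, so the d-electron count is 6 − 5 = 1. The d¹ configuration leaves the e_g set evenly filled (or empty) — no strong Jahn–Teller driving force.

[Mn(OH)₆]³−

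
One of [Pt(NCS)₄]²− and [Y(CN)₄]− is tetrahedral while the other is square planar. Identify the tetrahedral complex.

For [Pt(NCS)₄]²−: Each isothiocyanate is −1; balancing the −2 overall charge requires Pt(II). Pt sits in group 10, so the d-electron count is 10 − 2 = 8. A 5d d⁸ ion has a large crystal-field splitting; square planar leaves the high-energy d_{x²−y²} orbital empty and maximises CFSE. → square planar.
For [Y(CN)₄]−: Each cyanide is −1; balancing the −1 overall charge requires Y(III). Group 3 minus oxidation state 3 gives a d⁰ configuration. A d⁰ ion has no crystal-field stabilisation preference between square planar and tetrahedral, so four ligands adopt the sterically favoured tetrahedral geometry. → tetrahedral.

[Y(CN)₄]−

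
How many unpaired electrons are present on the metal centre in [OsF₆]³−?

1 unpaired electron

Ligand charges: each fluoride is −1. With an overall charge of −3 the osmium centre must be in the +3 oxidation state.
Os sits in group 8, so the d-electron count is 8 − 3 = 5.
The spin state decides the count: a 5d ion has a large Δₒ and is invariably low-spin.
An octahedral low-spin d⁵ ion is t₂g⁵e_g⁰, giving 1 unpaired electron.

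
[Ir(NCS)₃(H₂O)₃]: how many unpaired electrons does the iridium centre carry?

Summing ligand charges against the 0 overall charge gives an oxidation state of +3 for iridium.
Ir sits in group 9, so the d-electron count is 9 − 3 = 6.
The spin state decides the count: a 5d ion has a large Δₒ and is invariably low-spin.
An octahedral low-spin d⁶ ion is t₂g⁶e_g⁰, giving 0 unpaired electrons.

0 unpaired electrons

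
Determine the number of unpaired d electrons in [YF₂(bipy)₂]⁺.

Ligand charges: each fluoride is −1; 2,2′-bipyridine is neutral. With an overall charge of +1 the yttrium centre must be in the +3 oxidation state.
Y sits in group 3, so the d-electron count is 3 − 3 = 0.
Counting donor atoms: 2×fluoride (monodentate) → 2 donors; 2×2,2′-bipyridine (bidentate) → 4 donors. Coordination number = 6.
In an octahedral field the d⁰ configuration is t₂g⁰e_g⁰, giving 0 unpaired electrons.

0 unpaired electrons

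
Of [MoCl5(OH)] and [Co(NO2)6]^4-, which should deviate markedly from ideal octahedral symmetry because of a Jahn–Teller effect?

[Co(NO2)6]^4-

[MoCl5(OH)]: Summing ligand charges against the 0 overall charge gives an oxidation state of +6 for molybdenum. Group 6 minus oxidation state 6 gives a d⁰ configuration. The d⁰ configuration leaves the e_g set evenly filled (or empty) — no strong Jahn–Teller driving force.
[Co(NO2)6]^4-: Summing ligand charges against the −4 overall charge gives an oxidation state of +2 for cobalt. Co sits in group 9, so the d-electron count is 9 − 2 = 7. Nitro (N-bound nitrite) is a strong-field ligand (high in the spectrochemical series) for a first-row metal, so the complex is low-spin. The t₂g⁶e_g¹ (low-spin) configuration has an unevenly filled e_g set; the Jahn–Teller theorem predicts a tetragonal distortion (typically axial elongation) to lift the degeneracy.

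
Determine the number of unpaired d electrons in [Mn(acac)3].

Ligand charges: each acetylacetonate is −1. With an overall charge of 0 the manganese centre must be in the +3 oxidation state.
Group 7 minus oxidation state 3 gives a d⁴ configuration.
Counting donor atoms: 3×acetylacetonate (bidentate) → 6 donors. Coordination number = 6.
The spin state decides the count: Acetylacetonate is a weak-field ligand for a first-row metal, so the complex is high-spin.
An octahedral high-spin d⁴ ion is t₂g³e_g¹, giving 4 unpaired electrons.

4 unpaired electrons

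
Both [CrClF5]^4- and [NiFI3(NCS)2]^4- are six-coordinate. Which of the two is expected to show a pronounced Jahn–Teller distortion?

[CrClF5]^4-: Ligand charges: each chloride is −1; each fluoride is −1. With an overall charge of −4 the chromium centre must be in the +2 oxidation state. Chromium is a group-6 element; Cr(II) is therefore d⁴. Chloride and fluoride are weak-field ligands for a first-row metal, so the complex is high-spin. The t₂g³e_g¹ (high-spin) configuration has an unevenly filled e_g set; the Jahn–Teller theorem predicts a tetragonal distortion (typically axial elongation) to lift the degeneracy.
[NiFI3(NCS)2]^4-: Summing ligand charges against the −4 overall charge gives an oxidation state of +2 for nickel. Group 10 minus oxidation state 2 gives a d⁸ configuration. The d⁸ configuration leaves the e_g set evenly filled (or empty) — no strong Jahn–Teller driving force.

[CrClF5]^4-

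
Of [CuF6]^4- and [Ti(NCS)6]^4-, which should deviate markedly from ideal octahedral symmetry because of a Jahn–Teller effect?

[CuF6]^4-: Each fluoride is −1; balancing the −4 overall charge requires Cu(II). Cu sits in group 11, so the d-electron count is 11 − 2 = 9. The t₂g⁶e_g³ configuration has an unevenly filled e_g set; the Jahn–Teller theorem predicts a tetragonal distortion (typically axial elongation) to lift the degeneracy.
[Ti(NCS)6]^4-: Summing ligand charges against the −4 overall charge gives an oxidation state of +2 for titanium. Group 4 minus oxidation state 2 gives a d² configuration. The d² configuration leaves the e_g set evenly filled (or empty) — no strong Jahn–Teller driving force.

[CuF6]^4-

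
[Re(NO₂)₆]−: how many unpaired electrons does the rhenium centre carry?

2 unpaired electrons

Ligand charges: each nitro (N-bound nitrite) is −1. With an overall charge of −1 the rhenium centre must be in the +5 oxidation state.
Re sits in group 7, so the d-electron count is 7 − 5 = 2.
In an octahedral field the d² configuration is t₂g²e_g⁰ (only one arrangement possible), giving 2 unpaired electrons.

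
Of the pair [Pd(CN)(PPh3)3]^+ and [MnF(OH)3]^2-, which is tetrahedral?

For [Pd(CN)(PPh3)3]^+: Ligand charges: each cyanide is −1; triphenylphosphine is neutral. With an overall charge of +1 the palladium centre must be in the +2 oxidation state. Palladium is a group-10 element; Pd(II) is therefore d⁸. A 4d d⁸ ion has a large crystal-field splitting; square planar leaves the high-energy d_{x²−y²} orbital empty and maximises CFSE. → square planar.
For [MnF(OH)3]^2-: Ligand charges: each fluoride is −1; each hydroxide is −1. With an overall charge of −2 the manganese centre must be in the +2 oxidation state. Group 7 minus oxidation state 2 gives a d⁵ configuration. A high-spin d⁵ ion has zero CFSE in either geometry, so four ligands adopt the sterically favoured tetrahedral geometry. → tetrahedral.

[MnF(OH)3]^2-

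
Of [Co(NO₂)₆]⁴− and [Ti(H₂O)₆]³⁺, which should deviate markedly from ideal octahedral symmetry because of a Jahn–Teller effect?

[Co(NO₂)₆]⁴−

[Co(NO₂)₆]⁴−: Ligand charges: each nitro (N-bound nitrite) is −1. With an overall charge of −4 the cobalt centre must be in the +2 oxidation state. Group 9 minus oxidation state 2 gives a d⁷ configuration. Nitro (N-bound nitrite) is a strong-field ligand (high in the spectrochemical series) for a first-row metal, so the complex is low-spin. The t₂g⁶e_g¹ (low-spin) configuration has an unevenly filled e_g set; the Jahn–Teller theorem predicts a tetragonal distortion (typically axial elongation) to lift the degeneracy.
[Ti(H₂O)₆]³⁺: Summing ligand charges against the +3 overall charge gives an oxidation state of +3 for titanium. Group 4 minus oxidation state 3 gives a d¹ configuration. The d¹ configuration leaves the e_g set evenly filled (or empty) — no strong Jahn–Teller driving force.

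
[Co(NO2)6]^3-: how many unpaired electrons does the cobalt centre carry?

0 unpaired electrons

Summing ligand charges against the −3 overall charge gives an oxidation state of +3 for cobalt.
Co sits in group 9, so the d-electron count is 9 − 3 = 6.
The spin state decides the count: Co(III) has an exceptionally large octahedral splitting and is low-spin with essentially every ligand except fluoride.
An octahedral low-spin d⁶ ion is t₂g⁶e_g⁰, giving 0 unpaired electrons.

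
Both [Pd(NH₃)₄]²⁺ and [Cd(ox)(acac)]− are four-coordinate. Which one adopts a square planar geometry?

[Pd(NH₃)₄]²⁺

For [Pd(NH₃)₄]²⁺: Ammonia is neutral; balancing the +2 overall charge requires Pd(II). Palladium is a group-10 element; Pd(II) is therefore d⁸. A 4d d⁸ ion has a large crystal-field splitting; square planar leaves the high-energy d_{x²−y²} orbital empty and maximises CFSE. → square planar.
For [Cd(ox)(acac)]−: Each oxalate is −2; each acetylacetonate is −1; balancing the −1 overall charge requires Cd(II). Cadmium is a group-12 element; Cd(II) is therefore d¹⁰. A d¹⁰ ion has no crystal-field stabilisation preference between square planar and tetrahedral, so four ligands adopt the sterically favoured tetrahedral geometry. → tetrahedral.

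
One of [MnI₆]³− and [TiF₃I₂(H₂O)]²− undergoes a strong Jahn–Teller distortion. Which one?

[MnI₆]³−

[MnI₆]³−: Each iodide is −1; balancing the −3 overall charge requires Mn(III). Manganese is a group-7 element; Mn(III) is therefore d⁴. Iodide is a weak-field ligand for a first-row metal, so the complex is high-spin. The t₂g³e_g¹ (high-spin) configuration has an unevenly filled e_g set; the Jahn–Teller theorem predicts a tetragonal distortion (typically axial elongation) to lift the degeneracy.
[TiF₃I₂(H₂O)]²−: Ligand charges: each fluoride is −1; each iodide is −1; water is neutral. With an overall charge of −2 the titanium centre must be in the +3 oxidation state. Ti sits in group 4, so the d-electron count is 4 − 3 = 1. The d¹ configuration leaves the e_g set evenly filled (or empty) — no strong Jahn–Teller driving force.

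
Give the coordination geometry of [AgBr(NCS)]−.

linear

Summing ligand charges against the −1 overall charge gives an oxidation state of +1 for silver.
Silver is a group-11 element; Ag(I) is therefore d¹⁰.
With 2 monodentate ligands the coordination number is 2.
A d¹⁰ ion with only two ligands adopts a linear arrangement (sp hybridisation; no CFSE preference).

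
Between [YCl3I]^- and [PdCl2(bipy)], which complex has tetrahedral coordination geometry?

For [YCl3I]^-: Each chloride is −1; each iodide is −1; balancing the −1 overall charge requires Y(III). Yttrium is a group-3 element; Y(III) is therefore d⁰. A d⁰ ion has no crystal-field stabilisation preference between square planar and tetrahedral, so four ligands adopt the sterically favoured tetrahedral geometry. → tetrahedral.
For [PdCl2(bipy)]: Each chloride is −1; 2,2′-bipyridine is neutral; balancing the 0 overall charge requires Pd(II). Palladium is a group-10 element; Pd(II) is therefore d⁸. A 4d d⁸ ion has a large crystal-field splitting; square planar leaves the high-energy d_{x²−y²} orbital empty and maximises CFSE. → square planar.

[YCl3I]^-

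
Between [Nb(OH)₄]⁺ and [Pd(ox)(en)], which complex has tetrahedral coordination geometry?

For [Nb(OH)₄]⁺: Each hydroxide is −1; balancing the +1 overall charge requires Nb(V). Group 5 minus oxidation state 5 gives a d⁰ configuration. A d⁰ ion has no crystal-field stabilisation preference between square planar and tetrahedral, so four ligands adopt the sterically favoured tetrahedral geometry. → tetrahedral.
For [Pd(ox)(en)]: Ligand charges: each oxalate is −2; ethylenediamine is neutral. With an overall charge of 0 the palladium centre must be in the +2 oxidation state. Pd sits in group 10, so the d-electron count is 10 − 2 = 8. A 4d d⁸ ion has a large crystal-field splitting; square planar leaves the high-energy d_{x²−y²} orbital empty and maximises CFSE. → square planar.

[Nb(OH)₄]⁺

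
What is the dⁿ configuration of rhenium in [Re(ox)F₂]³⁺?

Ligand charges: each oxalate is −2; each fluoride is −1. With an overall charge of +3 the rhenium centre must be in the +7 oxidation state.
Rhenium is a group-7 element; Re(VII) is therefore d⁰.

d0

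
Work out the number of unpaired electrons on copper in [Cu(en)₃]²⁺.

1 unpaired electron

Ligand charges: ethylenediamine is neutral. With an overall charge of +2 the copper centre must be in the +2 oxidation state.
Copper is a group-11 element; Cu(II) is therefore d⁹.
Counting donor atoms: 3×ethylenediamine (bidentate) → 6 donors. Coordination number = 6.
In an octahedral field the d⁹ configuration is t₂g⁶e_g³ (only one arrangement possible), giving 1 unpaired electron.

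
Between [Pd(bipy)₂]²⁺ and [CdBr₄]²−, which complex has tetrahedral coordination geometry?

[CdBr₄]²−

For [Pd(bipy)₂]²⁺: Summing ligand charges against the +2 overall charge gives an oxidation state of +2 for palladium. Group 10 minus oxidation state 2 gives a d⁸ configuration. A 4d d⁸ ion has a large crystal-field splitting; square planar leaves the high-energy d_{x²−y²} orbital empty and maximises CFSE. → square planar.
For [CdBr₄]²−: Ligand charges: each bromide is −1. With an overall charge of −2 the cadmium centre must be in the +2 oxidation state. Cd sits in group 12, so the d-electron count is 12 − 2 = 10. A d¹⁰ ion has no crystal-field stabilisation preference between square planar and tetrahedral, so four ligands adopt the sterically favoured tetrahedral geometry. → tetrahedral.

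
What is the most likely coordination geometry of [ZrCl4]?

tetrahedral

Each chloride is −1; balancing the 0 overall charge requires Zr(IV).
Zirconium is a group-4 element; Zr(IV) is therefore d⁰.
Coordination number: 4.
A d⁰ ion has no crystal-field stabilisation preference between square planar and tetrahedral, so four ligands adopt the sterically favoured tetrahedral geometry.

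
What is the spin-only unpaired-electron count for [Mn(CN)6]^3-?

Each cyanide is −1; balancing the −3 overall charge requires Mn(III).
Manganese is a group-7 element; Mn(III) is therefore d⁴.
The spin state decides the count: Cyanide is a strong-field ligand (high in the spectrochemical series) for a first-row metal, so the complex is low-spin.
An octahedral low-spin d⁴ ion is t₂g⁴e_g⁰, giving 2 unpaired electrons.

2 unpaired electrons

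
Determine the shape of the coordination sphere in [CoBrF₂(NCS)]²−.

Summing ligand charges against the −2 overall charge gives an oxidation state of +2 for cobalt.
Group 9 minus oxidation state 2 gives a d⁷ configuration.
Coordination number: 4.
Bromide, fluoride, and isothiocyanate are weak-field ligands.
For a high-spin 3d d⁷ ion with weak-field ligands the small Δₜ gives little square-planar CFSE advantage, so four ligands adopt the sterically favoured tetrahedral geometry.

tetrahedral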